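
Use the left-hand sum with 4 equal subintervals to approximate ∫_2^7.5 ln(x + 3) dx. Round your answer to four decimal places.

10.6157

Δx = (7.5 − 2)/4 = 1.375.
Left endpoints: 2, 3.375, 4.75, 6.125.
f(2) ≈ 1.6094, f(3.375) ≈ 1.8524, f(4.75) ≈ 2.0477, f(6.125) ≈ 2.2110.
Sum = Δx · [f(2) + f(3.375) + f(4.75) + f(6.125)].
Sum ≈ 10.6157.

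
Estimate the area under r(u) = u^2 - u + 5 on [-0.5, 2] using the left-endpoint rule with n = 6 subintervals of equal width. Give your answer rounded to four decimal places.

13.1453

Δu = (2 − (-0.5))/6 = 5/12.
Left endpoints: -0.5, -1/12, 1/3, 0.75, 7/6, 19/12.
r(-0.5) = 5.75, r(-1/12) = 733/144, r(1/3) = 43/9, r(0.75) = 4.8125, r(7/6) = 187/36, r(19/12) = 853/144.
Sum = Δu · [r(-0.5) + r(-1/12) + r(1/3) + ...].
Sum ≈ 13.1453.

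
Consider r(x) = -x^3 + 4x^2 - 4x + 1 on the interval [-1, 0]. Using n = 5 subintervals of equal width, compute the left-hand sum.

Δx = (0 − (-1))/5 = 0.2.
Left endpoints: -1, -0.8, -0.6, -0.4, -0.2.
r(-1) = 10, r(-0.8) = 7.272, r(-0.6) = 5.056, r(-0.4) = 3.304, r(-0.2) = 1.968.
Sum = Δx · [r(-1) + r(-0.8) + r(-0.6) + r(-0.4) + r(-0.2)].
Sum = 5.52.

5.52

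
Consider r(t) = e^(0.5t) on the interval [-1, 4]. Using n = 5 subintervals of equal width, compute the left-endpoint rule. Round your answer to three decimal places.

10.455

Δt = (4 − (-1))/5 = 1.
Left endpoints: -1, 0, 1, 2, 3.
r(-1) ≈ 0.607, r(0) ≈ 1.000, r(1) ≈ 1.649, r(2) ≈ 2.718, r(3) ≈ 4.482.
Sum = Δt · [r(-1) + r(0) + r(1) + r(2) + r(3)].
Sum ≈ 10.455.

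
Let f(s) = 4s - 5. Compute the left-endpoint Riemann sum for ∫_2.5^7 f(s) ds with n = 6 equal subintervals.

56.25

Δs = (7 − 2.5)/6 = 0.75.
Left endpoints: 2.5, 3.25, 4, 4.75, 5.5, 6.25.
f(2.5) = 5, f(3.25) = 8, f(4) = 11, f(4.75) = 14, f(5.5) = 17, f(6.25) = 20.
Sum = Δs · [f(2.5) + f(3.25) + f(4) + ...].
Sum = 56.25.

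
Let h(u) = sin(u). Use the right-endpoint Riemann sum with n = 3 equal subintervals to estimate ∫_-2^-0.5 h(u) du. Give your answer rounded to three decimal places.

-1.159

Δu = (-0.5 − (-2))/3 = 0.5.
Right endpoints: -1.5, -1, -0.5.
h(-1.5) ≈ -0.997, h(-1) ≈ -0.841, h(-0.5) ≈ -0.479.
Sum = Δu · [h(-1.5) + h(-1) + h(-0.5)].
Sum ≈ -1.159.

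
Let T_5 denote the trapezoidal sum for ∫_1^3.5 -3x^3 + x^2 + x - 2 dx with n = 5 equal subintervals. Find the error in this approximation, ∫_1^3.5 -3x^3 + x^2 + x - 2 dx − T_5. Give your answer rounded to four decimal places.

Exact integral: ∫_1^3.5 f(x) dx ≈ -97.213542.
T_5 = -99.21875.
Error ≈ -97.213542 − (-99.21875) ≈ 2.0052.

2.0052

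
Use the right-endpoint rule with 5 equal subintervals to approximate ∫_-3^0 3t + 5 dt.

4.2

Δt = (0 − (-3))/5 = 0.6.
Right endpoints: -2.4, -1.8, -1.2, -0.6, 0.
f(-2.4) = -2.2, f(-1.8) = -0.4, f(-1.2) = 1.4, f(-0.6) = 3.2, f(0) = 5.
Sum = Δt · [f(-2.4) + f(-1.8) + f(-1.2) + f(-0.6) + f(0)].
Sum = 4.2.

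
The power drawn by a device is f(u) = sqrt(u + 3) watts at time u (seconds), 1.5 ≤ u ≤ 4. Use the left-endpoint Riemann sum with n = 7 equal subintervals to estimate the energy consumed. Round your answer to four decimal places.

Δu = (4 − 1.5)/7 = 5/14.
Left endpoints: 1.5, 13/7, 31/14, 18/7, 41/14, 23/7, 51/14.
f(1.5) ≈ 2.1213, f(13/7) ≈ 2.2039, f(31/14) ≈ 2.2835, f(18/7) ≈ 2.3604, f(41/14) ≈ 2.4349, f(23/7) ≈ 2.5071, f(51/14) ≈ 2.5774.
Sum = Δu · [f(1.5) + f(13/7) + f(31/14) + ...].
Sum ≈ 5.8887.

5.8887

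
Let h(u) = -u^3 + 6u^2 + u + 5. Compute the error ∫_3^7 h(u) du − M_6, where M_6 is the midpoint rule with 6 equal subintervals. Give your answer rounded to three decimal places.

-1.333

Exact integral: ∫_3^7 h(u) du = 92.
M_6 ≈ 93.33333.
Error ≈ 92 − 93.33333 ≈ -1.333.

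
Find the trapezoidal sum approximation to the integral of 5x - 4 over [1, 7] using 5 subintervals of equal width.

Δx = (7 − 1)/5 = 1.2.
f(1) = 1, f(2.2) = 7, f(3.4) = 13, f(4.6) = 19, f(5.8) = 25, f(7) = 31.
T_5 = (Δx/2)·[f(x_0) + 2f(x_1) + ... + 2f(x_{4}) + f(x_5)].
Sum = 96.

96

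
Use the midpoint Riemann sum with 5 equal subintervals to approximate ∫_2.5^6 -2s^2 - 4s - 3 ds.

Δs = (6 − 2.5)/5 = 0.7.
Midpoints: 2.85, 3.55, 4.25, 4.95, 5.65.
f(2.85) = -30.645, f(3.55) = -42.405, f(4.25) = -56.125, f(4.95) = -71.805, f(5.65) = -89.445.
Sum = Δs · [f(2.85) + f(3.55) + f(4.25) + f(4.95) + f(5.65)].
Sum = -203.2975.

-203.2975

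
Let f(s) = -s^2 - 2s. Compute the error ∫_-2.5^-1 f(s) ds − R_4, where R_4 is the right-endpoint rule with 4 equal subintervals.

Exact integral: ∫_-2.5^-1 f(s) ds = 0.375.
R_4 = 0.76171875.
Error = 0.375 − 0.76171875 = -0.38671875.

-0.38671875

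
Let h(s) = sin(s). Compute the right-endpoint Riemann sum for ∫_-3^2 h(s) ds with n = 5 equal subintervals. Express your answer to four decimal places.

Δs = (2 − (-3))/5 = 1.
Right endpoints: -2, -1, 0, 1, 2.
h(-2) ≈ -0.9093, h(-1) ≈ -0.8415, h(0) ≈ 0.0000, h(1) ≈ 0.8415, h(2) ≈ 0.9093.
Sum = Δs · [h(-2) + h(-1) + h(0) + h(1) + h(2)].
Sum ≈ 0.0000.

0.0000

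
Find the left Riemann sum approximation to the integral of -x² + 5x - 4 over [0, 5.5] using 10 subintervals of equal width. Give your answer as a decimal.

-1.354375

Δx = (5.5 − 0)/10 = 0.55.
Left endpoints: 0, 0.55, 1.1, 1.65, 2.2, 2.75, 3.3, 3.85, 4.4, 4.95.
f(0) = -4, f(0.55) = -1.5525, f(1.1) = 0.29, f(1.65) = 1.5275, f(2.2) = 2.16, f(2.75) = 2.1875, f(3.3) = 1.61, f(3.85) = 0.4275, f(4.4) = -1.36, f(4.95) = -3.7525.
Sum = Δx · [f(0) + f(0.55) + f(1.1) + ...].
Sum = -1.354375.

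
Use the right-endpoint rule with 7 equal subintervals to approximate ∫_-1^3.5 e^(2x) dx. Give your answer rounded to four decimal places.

Δx = (3.5 − (-1))/7 = 9/14.
Right endpoints: -5/14, 2/7, 13/14, 11/7, 31/14, 20/7, 3.5.
f(-5/14) ≈ 0.4895, f(2/7) ≈ 1.7708, f(13/14) ≈ 6.4054, f(11/7) ≈ 23.1700, f(31/14) ≈ 83.8116, f(20/7) ≈ 303.1676, f(3.5) ≈ 1096.6332.
Sum = Δx · [f(-5/14) + f(2/7) + f(13/14) + ...].
Sum ≈ 974.2166.

974.2166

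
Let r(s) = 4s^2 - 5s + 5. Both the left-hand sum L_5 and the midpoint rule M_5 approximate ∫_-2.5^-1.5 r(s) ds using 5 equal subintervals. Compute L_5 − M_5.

2.14

L_5 = 33.46.
M_5 = 31.32.
L_5 − M_5 = 2.14.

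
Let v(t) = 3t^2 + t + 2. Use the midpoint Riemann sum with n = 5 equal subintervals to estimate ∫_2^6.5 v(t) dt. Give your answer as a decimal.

293.83875

Δt = (6.5 − 2)/5 = 0.9.
Midpoints: 2.45, 3.35, 4.25, 5.15, 6.05.
v(2.45) = 22.4575, v(3.35) = 39.0175, v(4.25) = 60.4375, v(5.15) = 86.7175, v(6.05) = 117.8575.
Sum = Δt · [v(2.45) + v(3.35) + v(4.25) + v(5.15) + v(6.05)].
Sum = 293.83875.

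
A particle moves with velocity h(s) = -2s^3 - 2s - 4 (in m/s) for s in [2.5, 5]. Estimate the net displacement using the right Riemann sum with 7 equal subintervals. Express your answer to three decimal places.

Δs = (5 − 2.5)/7 = 5/14.
Right endpoints: 20/7, 45/14, 25/7, 55/14, 30/7, 65/14, 5.
h(20/7) = -19332/343, h(45/14) = -105433/1372, h(25/7) = -35072/343, h(55/14) = -182643/1372, h(30/7) = -58312/343, h(65/14) = -292853/1372, h(5) = -264.
Sum = Δs · [h(20/7) + h(45/14) + h(25/7) + ...].
Sum ≈ -362.870.

-362.870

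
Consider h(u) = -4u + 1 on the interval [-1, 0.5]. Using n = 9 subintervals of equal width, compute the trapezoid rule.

3

Δu = (0.5 − (-1))/9 = 1/6.
h(-1) = 5, h(-5/6) = 13/3, h(-2/3) = 11/3, h(-0.5) = 3, h(-1/3) = 7/3, h(-1/6) = 5/3, h(0) = 1, h(1/6) = 1/3, h(1/3) = -1/3, h(0.5) = -1.
T_9 = (Δu/2)·[h(u_0) + 2h(u_1) + ... + 2h(u_{8}) + h(u_9)].
Sum = 3.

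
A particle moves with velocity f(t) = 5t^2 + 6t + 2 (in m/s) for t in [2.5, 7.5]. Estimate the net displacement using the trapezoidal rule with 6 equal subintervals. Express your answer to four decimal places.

Δt = (7.5 − 2.5)/6 = 5/6.
f(2.5) = 48.25, f(10/3) = 698/9, f(25/6) = 4097/36, f(5) = 157, f(35/6) = 7457/36, f(20/3) = 2378/9, f(7.5) = 328.25.
T_6 = (Δt/2)·[f(t_0) + 2f(t_1) + ... + 2f(t_{5}) + f(t_6)].
Sum ≈ 839.9769.

839.9769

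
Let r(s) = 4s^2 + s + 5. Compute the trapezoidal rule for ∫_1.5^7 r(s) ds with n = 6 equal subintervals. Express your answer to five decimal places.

506.78935

Δs = (7 − 1.5)/6 = 11/12.
r(1.5) = 15.5, r(29/12) = 277/9, r(10/3) = 475/9, r(4.25) = 81.5, r(31/6) = 2105/18, r(73/12) = 1432/9, r(7) = 208.
T_6 = (Δs/2)·[r(s_0) + 2r(s_1) + ... + 2r(s_{5}) + r(s_6)].
Sum ≈ 506.78935.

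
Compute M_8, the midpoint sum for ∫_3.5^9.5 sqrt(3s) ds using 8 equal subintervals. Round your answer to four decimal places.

Δs = (9.5 − 3.5)/8 = 0.75.
Midpoints: 3.875, 4.625, 5.375, 6.125, 6.875, 7.625, 8.375, 9.125.
f(3.875) ≈ 3.4095, f(4.625) ≈ 3.7249, f(5.375) ≈ 4.0156, f(6.125) ≈ 4.2866, f(6.875) ≈ 4.5415, f(7.625) ≈ 4.7828, f(8.375) ≈ 5.0125, f(9.125) ≈ 5.2321.
Sum = Δs · [f(3.875) + f(4.625) + f(5.375) + ...].
Sum ≈ 26.2541.

26.2541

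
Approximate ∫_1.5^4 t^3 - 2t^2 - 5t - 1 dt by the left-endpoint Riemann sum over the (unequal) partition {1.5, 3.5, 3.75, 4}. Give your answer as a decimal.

-18.06640625

Subinterval widths: 2, 0.25, 0.25.
Left endpoints: 1.5, 3.5, 3.75.
f(1.5) = -9.625, f(3.5) = -0.125, f(3.75) = 4.859375.
Sum = Σ Δt_i · f(t_i).
Sum = -18.06640625.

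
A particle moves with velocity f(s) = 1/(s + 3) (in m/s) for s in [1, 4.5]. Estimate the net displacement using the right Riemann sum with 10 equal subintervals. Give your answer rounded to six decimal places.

0.608648

Δs = (4.5 − 1)/10 = 0.35.
Right endpoints: 1.35, 1.7, 2.05, 2.4, 2.75, 3.1, 3.45, 3.8, 4.15, 4.5.
f(1.35) = 20/87, f(1.7) = 10/47, f(2.05) = 20/101, f(2.4) = 5/27, f(2.75) = 4/23, f(3.1) = 10/61, f(3.45) = 20/129, f(3.8) = 5/34, f(4.15) = 20/143, f(4.5) = 2/15.
Sum = Δs · [f(1.35) + f(1.7) + f(2.05) + ...].
Sum ≈ 0.608648.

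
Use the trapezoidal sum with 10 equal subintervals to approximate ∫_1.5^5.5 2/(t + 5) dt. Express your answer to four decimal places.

Δt = (5.5 − 1.5)/10 = 0.4.
f(1.5) = 4/13, f(1.9) = 20/69, f(2.3) = 20/73, f(2.7) = 20/77, f(3.1) = 20/81, f(3.5) = 4/17, f(3.9) = 20/89, f(4.3) = 20/93, f(4.7) = 20/97, f(5.1) = 20/101, f(5.5) = 4/21.
T_10 = (Δt/2)·[f(t_0) + 2f(t_1) + ... + 2f(t_{9}) + f(t_10)].
Sum ≈ 0.9595.

0.9595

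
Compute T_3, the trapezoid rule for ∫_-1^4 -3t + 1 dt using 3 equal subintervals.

Δt = (4 − (-1))/3 = 5/3.
f(-1) = 4, f(2/3) = -1, f(7/3) = -6, f(4) = -11.
T_3 = (Δt/2)·[f(t_0) + 2f(t_1) + 2f(t_2) + f(t_3)].
Sum = -17.5.

-17.5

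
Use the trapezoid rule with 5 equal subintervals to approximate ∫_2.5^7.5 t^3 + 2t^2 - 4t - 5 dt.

941.25

Δt = (7.5 − 2.5)/5 = 1.
f(2.5) = 13.125, f(3.5) = 48.375, f(4.5) = 108.625, f(5.5) = 199.875, f(6.5) = 328.125, f(7.5) = 499.375.
T_5 = (Δt/2)·[f(t_0) + 2f(t_1) + ... + 2f(t_{4}) + f(t_5)].
Sum = 941.25.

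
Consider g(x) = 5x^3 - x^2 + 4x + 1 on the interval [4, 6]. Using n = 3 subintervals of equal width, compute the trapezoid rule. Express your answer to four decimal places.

Δx = (6 − 4)/3 = 2/3.
g(4) = 321, g(14/3) = 13663/27, g(16/3) = 20315/27, g(6) = 1069.
T_3 = (Δx/2)·[g(x_0) + 2g(x_1) + 2g(x_2) + g(x_3)].
Sum ≈ 1302.2963.

1302.2963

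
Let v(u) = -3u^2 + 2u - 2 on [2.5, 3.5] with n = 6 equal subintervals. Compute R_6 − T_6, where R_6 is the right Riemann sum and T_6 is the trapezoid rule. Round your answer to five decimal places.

-1.33333

R_6 ≈ -24.5972222.
T_6 ≈ -23.2638889.
R_6 − T_6 ≈ -1.33333.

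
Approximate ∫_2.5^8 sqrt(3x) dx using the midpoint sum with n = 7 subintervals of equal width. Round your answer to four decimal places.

21.5697

Δx = (8 − 2.5)/7 = 11/14.
Midpoints: 81/28, 103/28, 125/28, 5.25, 169/28, 191/28, 213/28.
f(81/28) ≈ 2.9459, f(103/28) ≈ 3.3220, f(125/28) ≈ 3.6596, f(5.25) ≈ 3.9686, f(169/28) ≈ 4.2552, f(191/28) ≈ 4.5237, f(213/28) ≈ 4.7772.
Sum = Δx · [f(81/28) + f(103/28) + f(125/28) + ...].
Sum ≈ 21.5697.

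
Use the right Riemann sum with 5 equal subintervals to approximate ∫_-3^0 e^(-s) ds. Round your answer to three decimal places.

13.929

Δs = (0 − (-3))/5 = 0.6.
Right endpoints: -2.4, -1.8, -1.2, -0.6, 0.
f(-2.4) ≈ 11.023, f(-1.8) ≈ 6.050, f(-1.2) ≈ 3.320, f(-0.6) ≈ 1.822, f(0) ≈ 1.000.
Sum = Δs · [f(-2.4) + f(-1.8) + f(-1.2) + f(-0.6) + f(0)].
Sum ≈ 13.929.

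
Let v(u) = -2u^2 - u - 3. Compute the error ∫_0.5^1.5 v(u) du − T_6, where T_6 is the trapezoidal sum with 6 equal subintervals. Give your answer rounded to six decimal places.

Exact integral: ∫_0.5^1.5 v(u) du ≈ -6.16666667.
T_6 ≈ -6.17592593.
Error ≈ -6.16666667 − (-6.17592593) ≈ 0.009259.

0.009259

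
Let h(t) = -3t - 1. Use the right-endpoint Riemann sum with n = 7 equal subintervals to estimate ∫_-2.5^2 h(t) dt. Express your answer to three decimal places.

Δt = (2 − (-2.5))/7 = 9/14.
Right endpoints: -13/7, -17/14, -4/7, 1/14, 5/7, 19/14, 2.
h(-13/7) = 32/7, h(-17/14) = 37/14, h(-4/7) = 5/7, h(1/14) = -17/14, h(5/7) = -22/7, h(19/14) = -71/14, h(2) = -7.
Sum = Δt · [h(-13/7) + h(-17/14) + h(-4/7) + ...].
Sum ≈ -5.464.

-5.464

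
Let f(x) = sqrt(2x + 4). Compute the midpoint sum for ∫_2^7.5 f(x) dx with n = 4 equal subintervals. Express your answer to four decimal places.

Δx = (7.5 − 2)/4 = 1.375.
Midpoints: 2.6875, 4.0625, 5.4375, 6.8125.
f(2.6875) ≈ 3.0619, f(4.0625) ≈ 3.4821, f(5.4375) ≈ 3.8568, f(6.8125) ≈ 4.1982.
Sum = Δx · [f(2.6875) + f(4.0625) + f(5.4375) + f(6.8125)].
Sum ≈ 20.0736.

20.0736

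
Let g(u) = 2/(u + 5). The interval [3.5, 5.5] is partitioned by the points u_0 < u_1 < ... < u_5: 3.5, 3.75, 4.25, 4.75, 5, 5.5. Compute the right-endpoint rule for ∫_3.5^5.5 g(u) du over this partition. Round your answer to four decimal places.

0.4131

Subinterval widths: 0.25, 0.5, 0.5, 0.25, 0.5.
Right endpoints: 3.75, 4.25, 4.75, 5, 5.5.
g(3.75) = 8/35, g(4.25) = 8/37, g(4.75) = 8/39, g(5) = 0.2, g(5.5) = 4/21.
Sum = Σ Δu_i · g(u_i).
Sum ≈ 0.4131.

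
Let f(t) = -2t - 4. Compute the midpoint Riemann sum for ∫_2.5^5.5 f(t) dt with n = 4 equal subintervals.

-36

Δt = (5.5 − 2.5)/4 = 0.75.
Midpoints: 2.875, 3.625, 4.375, 5.125.
f(2.875) = -9.75, f(3.625) = -11.25, f(4.375) = -12.75, f(5.125) = -14.25.
Sum = Δt · [f(2.875) + f(3.625) + f(4.375) + f(5.125)].
Sum = -36.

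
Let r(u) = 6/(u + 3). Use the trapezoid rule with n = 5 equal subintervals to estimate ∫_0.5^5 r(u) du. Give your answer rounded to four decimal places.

4.9866

Δu = (5 − 0.5)/5 = 0.9.
r(0.5) = 12/7, r(1.4) = 15/11, r(2.3) = 60/53, r(3.2) = 30/31, r(4.1) = 60/71, r(5) = 0.75.
T_5 = (Δu/2)·[r(u_0) + 2r(u_1) + ... + 2r(u_{4}) + r(u_5)].
Sum ≈ 4.9866.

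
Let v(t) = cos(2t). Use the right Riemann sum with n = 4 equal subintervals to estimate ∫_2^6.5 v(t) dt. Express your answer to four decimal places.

1.1945

Δt = (6.5 − 2)/4 = 1.125.
Right endpoints: 3.125, 4.25, 5.375, 6.5.
v(3.125) ≈ 0.9994, v(4.25) ≈ -0.6020, v(5.375) ≈ -0.2431, v(6.5) ≈ 0.9074.
Sum = Δt · [v(3.125) + v(4.25) + v(5.375) + v(6.5)].
Sum ≈ 1.1945.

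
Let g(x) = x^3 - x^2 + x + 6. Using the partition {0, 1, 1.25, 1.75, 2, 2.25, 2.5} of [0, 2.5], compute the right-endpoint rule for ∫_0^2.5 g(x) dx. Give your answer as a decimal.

Subinterval widths: 1, 0.25, 0.5, 0.25, 0.25, 0.25.
Right endpoints: 1, 1.25, 1.75, 2, 2.25, 2.5.
g(1) = 7, g(1.25) = 7.640625, g(1.75) = 10.046875, g(2) = 12, g(2.25) = 14.578125, g(2.5) = 17.875.
Sum = Σ Δx_i · g(x_i).
Sum = 25.046875.

25.046875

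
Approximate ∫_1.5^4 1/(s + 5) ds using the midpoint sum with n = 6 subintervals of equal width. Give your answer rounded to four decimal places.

Δs = (4 − 1.5)/6 = 5/12.
Midpoints: 41/24, 2.125, 61/24, 71/24, 3.375, 91/24.
f(41/24) = 24/161, f(2.125) = 8/57, f(61/24) = 24/181, f(71/24) = 24/191, f(3.375) = 8/67, f(91/24) = 24/211.
Sum = Δs · [f(41/24) + f(2.125) + f(61/24) + ...].
Sum ≈ 0.3253.

0.3253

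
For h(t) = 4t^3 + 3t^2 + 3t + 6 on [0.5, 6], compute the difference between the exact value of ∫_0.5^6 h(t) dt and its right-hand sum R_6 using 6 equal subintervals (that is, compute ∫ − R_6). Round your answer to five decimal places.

-484.84028

Exact integral: ∫_0.5^6 h(t) dt = 1598.4375.
R_6 ≈ 2083.2777778.
Error ≈ 1598.4375 − 2083.2777778 ≈ -484.84028.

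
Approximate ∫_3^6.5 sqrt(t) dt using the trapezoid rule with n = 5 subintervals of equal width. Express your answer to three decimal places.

7.580

Δt = (6.5 − 3)/5 = 0.7.
f(3) ≈ 1.732, f(3.7) ≈ 1.924, f(4.4) ≈ 2.098, f(5.1) ≈ 2.258, f(5.8) ≈ 2.408, f(6.5) ≈ 2.550.
T_5 = (Δt/2)·[f(t_0) + 2f(t_1) + ... + 2f(t_{4}) + f(t_5)].
Sum ≈ 7.580.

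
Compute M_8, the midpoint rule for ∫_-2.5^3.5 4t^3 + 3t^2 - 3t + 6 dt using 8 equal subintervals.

193.96875

Δt = (3.5 − (-2.5))/8 = 0.75.
Midpoints: -2.125, -1.375, -0.625, 0.125, 0.875, 1.625, 2.375, 3.125.
f(-2.125) = -12.4609375, f(-1.375) = 5.3984375, f(-0.625) = 8.0703125, f(0.125) = 5.6796875, f(0.875) = 8.3515625, f(1.625) = 26.2109375, f(2.375) = 69.3828125, f(3.125) = 147.9921875.
Sum = Δt · [f(-2.125) + f(-1.375) + f(-0.625) + ...].
Sum = 193.96875.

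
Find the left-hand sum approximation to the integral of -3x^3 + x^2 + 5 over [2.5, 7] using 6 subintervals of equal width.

Δx = (7 − 2.5)/6 = 0.75.
Left endpoints: 2.5, 3.25, 4, 4.75, 5.5, 6.25.
f(2.5) = -35.625, f(3.25) = -87.421875, f(4) = -171, f(4.75) = -293.953125, f(5.5) = -463.875, f(6.25) = -688.359375.
Sum = Δx · [f(2.5) + f(3.25) + f(4) + ...].
Sum = -1305.17578125.

-1305.17578125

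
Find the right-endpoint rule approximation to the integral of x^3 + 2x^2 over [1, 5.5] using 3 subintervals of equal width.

526.5

Δx = (5.5 − 1)/3 = 1.5.
Right endpoints: 2.5, 4, 5.5.
f(2.5) = 28.125, f(4) = 96, f(5.5) = 226.875.
Sum = Δx · [f(2.5) + f(4) + f(5.5)].
Sum = 526.5.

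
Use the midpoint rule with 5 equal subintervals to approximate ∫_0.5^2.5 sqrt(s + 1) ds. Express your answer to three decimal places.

3.141

Δs = (2.5 − 0.5)/5 = 0.4.
Midpoints: 0.7, 1.1, 1.5, 1.9, 2.3.
f(0.7) ≈ 1.304, f(1.1) ≈ 1.449, f(1.5) ≈ 1.581, f(1.9) ≈ 1.703, f(2.3) ≈ 1.817.
Sum = Δs · [f(0.7) + f(1.1) + f(1.5) + f(1.9) + f(2.3)].
Sum ≈ 3.141.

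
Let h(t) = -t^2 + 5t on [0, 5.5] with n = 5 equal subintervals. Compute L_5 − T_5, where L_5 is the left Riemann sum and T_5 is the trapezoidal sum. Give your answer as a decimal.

1.5125

L_5 = 20.57.
T_5 = 19.0575.
L_5 − T_5 = 1.5125.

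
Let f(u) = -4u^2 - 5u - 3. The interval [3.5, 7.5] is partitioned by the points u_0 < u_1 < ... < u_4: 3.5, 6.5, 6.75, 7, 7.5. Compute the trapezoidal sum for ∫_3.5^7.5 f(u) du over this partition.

-645.4375

Subinterval widths: 3, 0.25, 0.25, 0.5.
f(3.5) = -69.5, f(6.5) = -204.5, f(6.75) = -219, f(7) = -234, f(7.5) = -265.5.
On each subinterval the trapezoid contributes (Δu_i/2)·[f(u_{i-1}) + f(u_i)].
Sum = -645.4375.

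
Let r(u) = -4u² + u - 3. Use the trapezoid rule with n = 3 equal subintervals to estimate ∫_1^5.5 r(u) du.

Δu = (5.5 − 1)/3 = 1.5.
r(1) = -6, r(2.5) = -25.5, r(4) = -63, r(5.5) = -118.5.
T_3 = (Δu/2)·[r(u_0) + 2r(u_1) + 2r(u_2) + r(u_3)].
Sum = -226.125.

-226.125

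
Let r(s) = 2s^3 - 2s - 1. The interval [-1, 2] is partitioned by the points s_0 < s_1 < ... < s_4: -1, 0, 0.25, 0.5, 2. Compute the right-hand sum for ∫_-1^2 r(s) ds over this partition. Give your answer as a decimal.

14.6953125

Subinterval widths: 1, 0.25, 0.25, 1.5.
Right endpoints: 0, 0.25, 0.5, 2.
r(0) = -1, r(0.25) = -1.46875, r(0.5) = -1.75, r(2) = 11.
Sum = Σ Δs_i · r(s_i).
Sum = 14.6953125.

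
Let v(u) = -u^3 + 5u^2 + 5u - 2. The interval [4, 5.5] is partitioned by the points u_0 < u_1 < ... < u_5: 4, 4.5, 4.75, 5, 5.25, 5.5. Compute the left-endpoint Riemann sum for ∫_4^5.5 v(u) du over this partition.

41.59375

Subinterval widths: 0.5, 0.25, 0.25, 0.25, 0.25.
Left endpoints: 4, 4.5, 4.75, 5, 5.25.
v(4) = 34, v(4.5) = 30.625, v(4.75) = 27.390625, v(5) = 23, v(5.25) = 17.359375.
Sum = Σ Δu_i · v(u_i).
Sum = 41.59375.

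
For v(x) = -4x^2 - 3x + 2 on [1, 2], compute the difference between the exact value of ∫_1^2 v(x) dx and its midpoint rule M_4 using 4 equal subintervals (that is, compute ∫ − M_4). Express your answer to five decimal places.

Exact integral: ∫_1^2 v(x) dx ≈ -11.8333333.
M_4 = -11.8125.
Error ≈ -11.8333333 − (-11.8125) ≈ -0.02083.

-0.02083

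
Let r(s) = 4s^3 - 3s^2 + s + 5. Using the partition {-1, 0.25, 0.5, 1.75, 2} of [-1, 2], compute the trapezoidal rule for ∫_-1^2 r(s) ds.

23.53125

Subinterval widths: 1.25, 0.25, 1.25, 0.25.
r(-1) = -3, r(0.25) = 5.125, r(0.5) = 5.25, r(1.75) = 19, r(2) = 27.
On each subinterval the trapezoid contributes (Δs_i/2)·[r(s_{i-1}) + r(s_i)].
Sum = 23.53125.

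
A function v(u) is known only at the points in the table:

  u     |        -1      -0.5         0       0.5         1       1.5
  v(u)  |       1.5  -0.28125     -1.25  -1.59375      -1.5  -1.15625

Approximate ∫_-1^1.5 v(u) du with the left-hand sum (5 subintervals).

-1.5625

Δu = 0.5.
Sum = 0.5·[1.5 + (-0.28125) + (-1.25) + (-1.59375) + (-1.5)] = -1.5625.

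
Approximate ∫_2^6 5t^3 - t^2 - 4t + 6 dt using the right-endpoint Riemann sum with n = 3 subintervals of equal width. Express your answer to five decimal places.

Δt = (6 − 2)/3 = 4/3.
Right endpoints: 10/3, 14/3, 6.
f(10/3) = 4502/27, f(14/3) = 12790/27, f(6) = 1026.
Sum = Δt · [f(10/3) + f(14/3) + f(6)].
Sum ≈ 2221.92593.

2221.92593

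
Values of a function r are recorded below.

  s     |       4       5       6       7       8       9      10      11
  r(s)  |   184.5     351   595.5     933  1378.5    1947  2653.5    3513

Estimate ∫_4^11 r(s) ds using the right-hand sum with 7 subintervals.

Δs = 1.
Sum = 1·[351 + 595.5 + 933 + 1378.5 + 1947 + 2653.5 + 3513] = 11371.5.

11371.5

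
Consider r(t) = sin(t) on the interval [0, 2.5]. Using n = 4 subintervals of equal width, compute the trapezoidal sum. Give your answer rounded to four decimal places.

Δt = (2.5 − 0)/4 = 0.625.
r(0) ≈ 0.0000, r(0.625) ≈ 0.5851, r(1.25) ≈ 0.9490, r(1.875) ≈ 0.9541, r(2.5) ≈ 0.5985.
T_4 = (Δt/2)·[r(t_0) + 2r(t_1) + 2r(t_2) + 2r(t_3) + r(t_4)].
Sum ≈ 1.7421.

1.7421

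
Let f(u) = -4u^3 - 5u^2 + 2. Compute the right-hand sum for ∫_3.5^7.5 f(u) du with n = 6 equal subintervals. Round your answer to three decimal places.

Δu = (7.5 − 3.5)/6 = 2/3.
Right endpoints: 25/6, 29/6, 5.5, 37/6, 41/6, 7.5.
f(25/6) = -40409/108, f(29/6) = -61177/108, f(5.5) = -814.75, f(37/6) = -121625/108, f(41/6) = -162841/108, f(7.5) = -1966.75.
Sum = Δu · [f(25/6) + f(29/6) + f(5.5) + ...].
Sum ≈ -4237.370.

-4237.370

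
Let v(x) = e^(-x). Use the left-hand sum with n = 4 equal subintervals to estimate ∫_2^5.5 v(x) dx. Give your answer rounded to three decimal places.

0.197

Δx = (5.5 − 2)/4 = 0.875.
Left endpoints: 2, 2.875, 3.75, 4.625.
v(2) ≈ 0.135, v(2.875) ≈ 0.056, v(3.75) ≈ 0.024, v(4.625) ≈ 0.010.
Sum = Δx · [v(2) + v(2.875) + v(3.75) + v(4.625)].
Sum ≈ 0.197.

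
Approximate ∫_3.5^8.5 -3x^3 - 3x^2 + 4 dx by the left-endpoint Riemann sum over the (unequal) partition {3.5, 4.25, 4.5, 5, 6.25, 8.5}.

-2816.3359375

Subinterval widths: 0.75, 0.25, 0.5, 1.25, 2.25.
Left endpoints: 3.5, 4.25, 4.5, 5, 6.25.
f(3.5) = -161.375, f(4.25) = -280.484375, f(4.5) = -330.125, f(5) = -446, f(6.25) = -845.609375.
Sum = Σ Δx_i · f(x_i).
Sum = -2816.3359375.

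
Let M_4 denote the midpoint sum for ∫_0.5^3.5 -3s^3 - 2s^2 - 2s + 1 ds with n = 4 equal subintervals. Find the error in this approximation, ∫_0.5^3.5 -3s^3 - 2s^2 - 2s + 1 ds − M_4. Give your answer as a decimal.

Exact integral: ∫_0.5^3.5 f(s) ds = -150.
M_4 = -147.1875.
Error = -150 − (-147.1875) = -2.8125.

-2.8125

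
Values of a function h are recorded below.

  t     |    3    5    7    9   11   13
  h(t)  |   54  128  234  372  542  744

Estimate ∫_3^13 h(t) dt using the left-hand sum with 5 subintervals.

2660

Δt = 2.
Sum = 2·[54 + 128 + 234 + 372 + 542] = 2660.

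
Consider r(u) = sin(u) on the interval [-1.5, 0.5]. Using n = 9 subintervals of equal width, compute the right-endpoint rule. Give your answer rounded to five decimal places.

Δu = (0.5 − (-1.5))/9 = 2/9.
Right endpoints: -23/18, -19/18, -5/6, -11/18, -7/18, -1/6, 1/18, 5/18, 0.5.
r(-23/18) ≈ -0.95738, r(-19/18) ≈ -0.87017, r(-5/6) ≈ -0.74018, r(-11/18) ≈ -0.57378, r(-7/18) ≈ -0.37916, r(-1/6) ≈ -0.16590, r(1/18) ≈ 0.05553, r(5/18) ≈ 0.27422, r(0.5) ≈ 0.47943.
Sum = Δu · [r(-23/18) + r(-19/18) + r(-5/6) + ...].
Sum ≈ -0.63942.

-0.63942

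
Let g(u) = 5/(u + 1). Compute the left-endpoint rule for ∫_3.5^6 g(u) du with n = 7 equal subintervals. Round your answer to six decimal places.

Δu = (6 − 3.5)/7 = 5/14.
Left endpoints: 3.5, 27/7, 59/14, 32/7, 69/14, 37/7, 79/14.
g(3.5) = 10/9, g(27/7) = 35/34, g(59/14) = 70/73, g(32/7) = 35/39, g(69/14) = 70/83, g(37/7) = 35/44, g(79/14) = 70/93.
Sum = Δu · [g(3.5) + g(27/7) + g(59/14) + ...].
Sum ≈ 2.281564.

2.281564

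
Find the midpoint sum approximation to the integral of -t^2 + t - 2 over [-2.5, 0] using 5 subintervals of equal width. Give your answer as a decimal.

Δt = (0 − (-2.5))/5 = 0.5.
Midpoints: -2.25, -1.75, -1.25, -0.75, -0.25.
f(-2.25) = -9.3125, f(-1.75) = -6.8125, f(-1.25) = -4.8125, f(-0.75) = -3.3125, f(-0.25) = -2.3125.
Sum = Δt · [f(-2.25) + f(-1.75) + f(-1.25) + f(-0.75) + f(-0.25)].
Sum = -13.28125.

-13.28125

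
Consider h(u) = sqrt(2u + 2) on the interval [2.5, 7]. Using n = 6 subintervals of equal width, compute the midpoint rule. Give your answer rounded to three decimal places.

Δu = (7 − 2.5)/6 = 0.75.
Midpoints: 2.875, 3.625, 4.375, 5.125, 5.875, 6.625.
h(2.875) ≈ 2.784, h(3.625) ≈ 3.041, h(4.375) ≈ 3.279, h(5.125) ≈ 3.500, h(5.875) ≈ 3.708, h(6.625) ≈ 3.905.
Sum = Δu · [h(2.875) + h(3.625) + h(4.375) + ...].
Sum ≈ 15.163.

15.163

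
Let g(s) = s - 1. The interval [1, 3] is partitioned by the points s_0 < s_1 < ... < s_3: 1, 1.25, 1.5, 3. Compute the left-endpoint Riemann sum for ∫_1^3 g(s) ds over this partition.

Subinterval widths: 0.25, 0.25, 1.5.
Left endpoints: 1, 1.25, 1.5.
g(1) = 0, g(1.25) = 0.25, g(1.5) = 0.5.
Sum = Σ Δs_i · g(s_i).
Sum = 0.8125.

0.8125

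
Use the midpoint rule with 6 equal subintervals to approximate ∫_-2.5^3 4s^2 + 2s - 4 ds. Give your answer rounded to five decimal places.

Δs = (3 − (-2.5))/6 = 11/12.
Midpoints: -49/24, -1.125, -5/24, 17/24, 1.625, 61/24.
f(-49/24) = 1237/144, f(-1.125) = -1.1875, f(-5/24) = -611/144, f(17/24) = -83/144, f(1.625) = 9.8125, f(61/24) = 3877/144.
Sum = Δs · [f(-49/24) + f(-1.125) + f(-5/24) + ...].
Sum ≈ 36.04282.

36.04282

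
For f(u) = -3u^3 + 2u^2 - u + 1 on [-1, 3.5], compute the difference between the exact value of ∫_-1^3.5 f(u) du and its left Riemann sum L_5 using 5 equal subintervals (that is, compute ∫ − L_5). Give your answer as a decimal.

Exact integral: ∫_-1^3.5 f(u) du = -83.671875.
L_5 = -38.16.
Error = -83.671875 − (-38.16) = -45.511875.

-45.511875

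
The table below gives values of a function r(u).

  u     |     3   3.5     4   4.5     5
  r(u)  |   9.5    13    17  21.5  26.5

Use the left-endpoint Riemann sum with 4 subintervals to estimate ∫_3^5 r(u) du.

Δu = 0.5.
Sum = 0.5·[9.5 + 13 + 17 + 21.5] = 30.5.

30.5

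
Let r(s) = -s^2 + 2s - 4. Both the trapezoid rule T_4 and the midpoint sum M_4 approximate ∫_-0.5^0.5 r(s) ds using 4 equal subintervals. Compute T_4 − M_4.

T_4 = -4.09375.
M_4 = -4.078125.
T_4 − M_4 = -0.015625.

-0.015625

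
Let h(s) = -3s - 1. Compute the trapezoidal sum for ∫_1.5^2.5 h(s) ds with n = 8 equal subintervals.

-7

Δs = (2.5 − 1.5)/8 = 0.125.
h(1.5) = -5.5, h(1.625) = -5.875, h(1.75) = -6.25, h(1.875) = -6.625, h(2) = -7, h(2.125) = -7.375, h(2.25) = -7.75, h(2.375) = -8.125, h(2.5) = -8.5.
T_8 = (Δs/2)·[h(s_0) + 2h(s_1) + ... + 2h(s_{7}) + h(s_8)].
Sum = -7.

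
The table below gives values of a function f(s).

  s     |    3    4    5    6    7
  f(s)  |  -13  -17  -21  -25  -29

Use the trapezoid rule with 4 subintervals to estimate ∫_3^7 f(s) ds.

-84

Δs = 1.
T_4 = (1/2)·[(-13) + 2·(-17) + 2·(-21) + 2·(-25) + (-29)] = -84.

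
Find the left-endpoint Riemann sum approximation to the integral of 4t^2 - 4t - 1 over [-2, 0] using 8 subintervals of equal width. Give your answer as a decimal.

19.75

Δt = (0 − (-2))/8 = 0.25.
Left endpoints: -2, -1.75, -1.5, -1.25, -1, -0.75, -0.5, -0.25.
f(-2) = 23, f(-1.75) = 18.25, f(-1.5) = 14, f(-1.25) = 10.25, f(-1) = 7, f(-0.75) = 4.25, f(-0.5) = 2, f(-0.25) = 0.25.
Sum = Δt · [f(-2) + f(-1.75) + f(-1.5) + ...].
Sum = 19.75.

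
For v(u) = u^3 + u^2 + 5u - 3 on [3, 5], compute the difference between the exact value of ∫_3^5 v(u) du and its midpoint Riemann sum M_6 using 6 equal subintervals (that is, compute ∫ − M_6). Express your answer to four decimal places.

Exact integral: ∫_3^5 v(u) du ≈ 202.666667.
M_6 ≈ 202.425926.
Error ≈ 202.666667 − 202.425926 ≈ 0.2407.

0.2407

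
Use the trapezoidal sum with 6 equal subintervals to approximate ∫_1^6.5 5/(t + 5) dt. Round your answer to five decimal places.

Δt = (6.5 − 1)/6 = 11/12.
f(1) = 5/6, f(23/12) = 60/83, f(17/6) = 30/47, f(3.75) = 4/7, f(14/3) = 15/29, f(67/12) = 60/127, f(6.5) = 10/23.
T_6 = (Δt/2)·[f(t_0) + 2f(t_1) + ... + 2f(t_{5}) + f(t_6)].
Sum ≈ 3.26000.

3.26000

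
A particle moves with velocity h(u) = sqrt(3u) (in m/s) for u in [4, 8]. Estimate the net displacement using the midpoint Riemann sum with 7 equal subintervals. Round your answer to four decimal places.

16.8920

Δu = (8 − 4)/7 = 4/7.
Midpoints: 30/7, 34/7, 38/7, 6, 46/7, 50/7, 54/7.
h(30/7) ≈ 3.5857, h(34/7) ≈ 3.8173, h(38/7) ≈ 4.0356, h(6) ≈ 4.2426, h(46/7) ≈ 4.4401, h(50/7) ≈ 4.6291, h(54/7) ≈ 4.8107.
Sum = Δu · [h(30/7) + h(34/7) + h(38/7) + ...].
Sum ≈ 16.8920.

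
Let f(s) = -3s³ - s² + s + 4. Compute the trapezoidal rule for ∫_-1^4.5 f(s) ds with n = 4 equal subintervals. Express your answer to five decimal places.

-334.90918

Δs = (4.5 − (-1))/4 = 1.375.
f(-1) = 5, f(0.375) = 2087/512, f(1.75) = -13.390625, f(3.125) = -48227/512, f(4.5) = -285.125.
T_4 = (Δs/2)·[f(s_0) + 2f(s_1) + 2f(s_2) + 2f(s_3) + f(s_4)].
Sum ≈ -334.90918.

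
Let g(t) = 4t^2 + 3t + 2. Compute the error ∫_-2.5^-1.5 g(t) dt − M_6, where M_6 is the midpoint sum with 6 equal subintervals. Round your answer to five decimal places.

0.00926

Exact integral: ∫_-2.5^-1.5 g(t) dt ≈ 12.3333333.
M_6 ≈ 12.3240741.
Error ≈ 12.3333333 − 12.3240741 ≈ 0.00926.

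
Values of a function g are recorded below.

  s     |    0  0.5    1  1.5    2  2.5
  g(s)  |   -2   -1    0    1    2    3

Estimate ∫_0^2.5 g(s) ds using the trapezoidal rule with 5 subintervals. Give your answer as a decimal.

Δs = 0.5.
T_5 = (0.5/2)·[(-2) + 2·(-1) + 2·0 + 2·1 + 2·2 + 3] = 1.25.

1.25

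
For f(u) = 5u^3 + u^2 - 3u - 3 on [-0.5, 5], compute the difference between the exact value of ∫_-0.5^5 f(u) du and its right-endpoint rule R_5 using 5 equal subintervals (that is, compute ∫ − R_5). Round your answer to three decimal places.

-387.175

Exact integral: ∫_-0.5^5 f(u) du ≈ 769.25521.
R_5 = 1156.43.
Error ≈ 769.25521 − 1156.43 ≈ -387.175.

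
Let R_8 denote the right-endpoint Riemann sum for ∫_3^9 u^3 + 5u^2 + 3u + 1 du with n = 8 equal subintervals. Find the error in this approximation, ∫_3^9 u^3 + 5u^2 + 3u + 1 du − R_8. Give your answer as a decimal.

-417.9375

Exact integral: ∫_3^9 f(u) du = 2904.
R_8 = 3321.9375.
Error = 2904 − 3321.9375 = -417.9375.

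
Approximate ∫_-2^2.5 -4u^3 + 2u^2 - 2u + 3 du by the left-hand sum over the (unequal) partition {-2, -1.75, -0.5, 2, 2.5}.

Subinterval widths: 0.25, 1.25, 2.5, 0.5.
Left endpoints: -2, -1.75, -0.5, 2.
f(-2) = 47, f(-1.75) = 34.0625, f(-0.5) = 5, f(2) = -25.
Sum = Σ Δu_i · f(u_i).
Sum = 54.328125.

54.328125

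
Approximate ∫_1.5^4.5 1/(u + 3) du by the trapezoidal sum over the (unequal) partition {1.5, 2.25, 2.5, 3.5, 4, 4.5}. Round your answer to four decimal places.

0.5124

Subinterval widths: 0.75, 0.25, 1, 0.5, 0.5.
f(1.5) = 2/9, f(2.25) = 4/21, f(2.5) = 2/11, f(3.5) = 2/13, f(4) = 1/7, f(4.5) = 2/15.
On each subinterval the trapezoid contributes (Δu_i/2)·[f(u_{i-1}) + f(u_i)].
Sum ≈ 0.5124.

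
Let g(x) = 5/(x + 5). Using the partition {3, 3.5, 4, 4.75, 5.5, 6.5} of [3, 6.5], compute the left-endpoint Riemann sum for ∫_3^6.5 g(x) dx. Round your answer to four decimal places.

1.8841

Subinterval widths: 0.5, 0.5, 0.75, 0.75, 1.
Left endpoints: 3, 3.5, 4, 4.75, 5.5.
g(3) = 0.625, g(3.5) = 10/17, g(4) = 5/9, g(4.75) = 20/39, g(5.5) = 10/21.
Sum = Σ Δx_i · g(x_i).
Sum ≈ 1.8841.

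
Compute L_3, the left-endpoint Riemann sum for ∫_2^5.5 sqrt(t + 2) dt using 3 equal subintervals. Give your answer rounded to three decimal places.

Δt = (5.5 − 2)/3 = 7/6.
Left endpoints: 2, 19/6, 13/3.
f(2) ≈ 2.000, f(19/6) ≈ 2.273, f(13/3) ≈ 2.517.
Sum = Δt · [f(2) + f(19/6) + f(13/3)].
Sum ≈ 7.921.

7.921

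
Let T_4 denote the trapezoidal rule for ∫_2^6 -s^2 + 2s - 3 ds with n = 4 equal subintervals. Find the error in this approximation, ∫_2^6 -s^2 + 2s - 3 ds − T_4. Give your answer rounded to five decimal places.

0.66667

Exact integral: ∫_2^6 f(s) ds ≈ -49.3333333.
T_4 = -50.
Error ≈ -49.3333333 − (-50) ≈ 0.66667.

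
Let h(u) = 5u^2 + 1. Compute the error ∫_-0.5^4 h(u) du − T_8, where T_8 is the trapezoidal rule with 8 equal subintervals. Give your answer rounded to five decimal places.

-1.18652

Exact integral: ∫_-0.5^4 h(u) du = 111.375.
T_8 ≈ 112.5615234.
Error ≈ 111.375 − 112.5615234 ≈ -1.18652.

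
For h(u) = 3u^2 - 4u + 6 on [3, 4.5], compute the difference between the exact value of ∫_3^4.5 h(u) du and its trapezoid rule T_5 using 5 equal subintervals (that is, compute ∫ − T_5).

-0.0675

Exact integral: ∫_3^4.5 h(u) du = 50.625.
T_5 = 50.6925.
Error = 50.625 − 50.6925 = -0.0675.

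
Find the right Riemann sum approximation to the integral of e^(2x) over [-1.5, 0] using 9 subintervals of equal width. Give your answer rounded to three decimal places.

Δx = (0 − (-1.5))/9 = 1/6.
Right endpoints: -4/3, -7/6, -1, -5/6, -2/3, -0.5, -1/3, -1/6, 0.
f(-4/3) ≈ 0.069, f(-7/6) ≈ 0.097, f(-1) ≈ 0.135, f(-5/6) ≈ 0.189, f(-2/3) ≈ 0.264, f(-0.5) ≈ 0.368, f(-1/3) ≈ 0.513, f(-1/6) ≈ 0.717, f(0) ≈ 1.000.
Sum = Δx · [f(-4/3) + f(-7/6) + f(-1) + ...].
Sum ≈ 0.559.

0.559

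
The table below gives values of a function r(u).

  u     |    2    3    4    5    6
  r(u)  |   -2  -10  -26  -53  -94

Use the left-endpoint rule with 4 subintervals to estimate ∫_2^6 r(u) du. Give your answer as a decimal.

-91

Δu = 1.
Sum = 1·[(-2) + (-10) + (-26) + (-53)] = -91.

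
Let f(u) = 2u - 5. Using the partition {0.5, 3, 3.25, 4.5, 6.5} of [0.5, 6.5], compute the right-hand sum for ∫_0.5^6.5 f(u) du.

Subinterval widths: 2.5, 0.25, 1.25, 2.
Right endpoints: 3, 3.25, 4.5, 6.5.
f(3) = 1, f(3.25) = 1.5, f(4.5) = 4, f(6.5) = 8.
Sum = Σ Δu_i · f(u_i).
Sum = 23.875.

23.875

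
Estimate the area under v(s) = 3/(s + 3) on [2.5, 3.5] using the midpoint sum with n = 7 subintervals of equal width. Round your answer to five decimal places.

Δs = (3.5 − 2.5)/7 = 1/7.
Midpoints: 18/7, 19/7, 20/7, 3, 22/7, 23/7, 24/7.
v(18/7) = 7/13, v(19/7) = 0.525, v(20/7) = 21/41, v(3) = 0.5, v(22/7) = 21/43, v(23/7) = 21/44, v(24/7) = 7/15.
Sum = Δs · [v(18/7) + v(19/7) + v(20/7) + ...].
Sum ≈ 0.50114.

0.50114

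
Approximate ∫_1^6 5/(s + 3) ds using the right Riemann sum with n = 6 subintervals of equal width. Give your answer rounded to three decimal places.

3.780

Δs = (6 − 1)/6 = 5/6.
Right endpoints: 11/6, 8/3, 3.5, 13/3, 31/6, 6.
f(11/6) = 30/29, f(8/3) = 15/17, f(3.5) = 10/13, f(13/3) = 15/22, f(31/6) = 30/49, f(6) = 5/9.
Sum = Δs · [f(11/6) + f(8/3) + f(3.5) + ...].
Sum ≈ 3.780.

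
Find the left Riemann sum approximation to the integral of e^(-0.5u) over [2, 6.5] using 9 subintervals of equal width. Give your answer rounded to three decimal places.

0.744

Δu = (6.5 − 2)/9 = 0.5.
Left endpoints: 2, 2.5, 3, 3.5, 4, 4.5, 5, 5.5, 6.
f(2) ≈ 0.368, f(2.5) ≈ 0.287, f(3) ≈ 0.223, f(3.5) ≈ 0.174, f(4) ≈ 0.135, f(4.5) ≈ 0.105, f(5) ≈ 0.082, f(5.5) ≈ 0.064, f(6) ≈ 0.050.
Sum = Δu · [f(2) + f(2.5) + f(3) + ...].
Sum ≈ 0.744.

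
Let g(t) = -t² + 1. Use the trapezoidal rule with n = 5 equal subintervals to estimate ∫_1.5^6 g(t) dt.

-66.9825

Δt = (6 − 1.5)/5 = 0.9.
g(1.5) = -1.25, g(2.4) = -4.76, g(3.3) = -9.89, g(4.2) = -16.64, g(5.1) = -25.01, g(6) = -35.
T_5 = (Δt/2)·[g(t_0) + 2g(t_1) + ... + 2g(t_{4}) + g(t_5)].
Sum = -66.9825.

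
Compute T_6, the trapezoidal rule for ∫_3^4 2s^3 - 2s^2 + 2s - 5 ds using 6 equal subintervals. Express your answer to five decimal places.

Δs = (4 − 3)/6 = 1/6.
f(3) = 37, f(19/6) = 4837/108, f(10/3) = 1445/27, f(3.5) = 63.25, f(11/3) = 1999/27, f(23/6) = 9281/108, f(4) = 99.
T_6 = (Δs/2)·[f(s_0) + 2f(s_1) + ... + 2f(s_{5}) + f(s_6)].
Sum ≈ 64.92130.

64.92130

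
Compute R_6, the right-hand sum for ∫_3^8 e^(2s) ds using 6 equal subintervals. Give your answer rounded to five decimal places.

9129001.58800

Δs = (8 − 3)/6 = 5/6.
Right endpoints: 23/6, 14/3, 5.5, 19/3, 43/6, 8.
f(23/6) ≈ 2135.94973, f(14/3) ≈ 11308.76461, f(5.5) ≈ 59874.14172, f(19/3) ≈ 317003.04759, f(43/6) ≈ 1678369.48144, f(8) ≈ 8886110.52051.
Sum = Δs · [f(23/6) + f(14/3) + f(5.5) + ...].
Sum ≈ 9129001.58800.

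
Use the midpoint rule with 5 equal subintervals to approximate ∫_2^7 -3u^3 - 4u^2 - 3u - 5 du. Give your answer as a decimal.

-2309.375

Δu = (7 − 2)/5 = 1.
Midpoints: 2.5, 3.5, 4.5, 5.5, 6.5.
f(2.5) = -84.375, f(3.5) = -193.125, f(4.5) = -372.875, f(5.5) = -641.625, f(6.5) = -1017.375.
Sum = Δu · [f(2.5) + f(3.5) + f(4.5) + f(5.5) + f(6.5)].
Sum = -2309.375.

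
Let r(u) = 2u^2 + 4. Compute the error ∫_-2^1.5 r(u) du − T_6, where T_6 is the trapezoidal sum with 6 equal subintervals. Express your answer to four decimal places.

Exact integral: ∫_-2^1.5 r(u) du ≈ 21.583333.
T_6 ≈ 21.980324.
Error ≈ 21.583333 − 21.980324 ≈ -0.3970.

-0.3970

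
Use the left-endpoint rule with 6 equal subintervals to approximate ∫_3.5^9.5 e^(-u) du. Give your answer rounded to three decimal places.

Δu = (9.5 − 3.5)/6 = 1.
Left endpoints: 3.5, 4.5, 5.5, 6.5, 7.5, 8.5.
f(3.5) ≈ 0.030, f(4.5) ≈ 0.011, f(5.5) ≈ 0.004, f(6.5) ≈ 0.002, f(7.5) ≈ 0.001, f(8.5) ≈ 0.000.
Sum = Δu · [f(3.5) + f(4.5) + f(5.5) + ...].
Sum ≈ 0.048.

0.048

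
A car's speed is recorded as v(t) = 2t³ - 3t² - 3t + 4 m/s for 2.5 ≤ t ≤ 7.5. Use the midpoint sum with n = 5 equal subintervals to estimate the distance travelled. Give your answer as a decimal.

1090

Δt = (7.5 − 2.5)/5 = 1.
Midpoints: 3, 4, 5, 6, 7.
v(3) = 22, v(4) = 72, v(5) = 164, v(6) = 310, v(7) = 522.
Sum = Δt · [v(3) + v(4) + v(5) + v(6) + v(7)].
Sum = 1090.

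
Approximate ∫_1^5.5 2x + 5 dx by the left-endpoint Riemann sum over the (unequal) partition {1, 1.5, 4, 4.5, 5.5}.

44

Subinterval widths: 0.5, 2.5, 0.5, 1.
Left endpoints: 1, 1.5, 4, 4.5.
f(1) = 7, f(1.5) = 8, f(4) = 13, f(4.5) = 14.
Sum = Σ Δx_i · f(x_i).
Sum = 44.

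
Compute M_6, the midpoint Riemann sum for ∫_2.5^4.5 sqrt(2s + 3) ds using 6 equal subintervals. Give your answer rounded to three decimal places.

Δs = (4.5 − 2.5)/6 = 1/3.
Midpoints: 8/3, 3, 10/3, 11/3, 4, 13/3.
f(8/3) ≈ 2.887, f(3) ≈ 3.000, f(10/3) ≈ 3.109, f(11/3) ≈ 3.215, f(4) ≈ 3.317, f(13/3) ≈ 3.416.
Sum = Δs · [f(8/3) + f(3) + f(10/3) + ...].
Sum ≈ 6.314.

6.314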